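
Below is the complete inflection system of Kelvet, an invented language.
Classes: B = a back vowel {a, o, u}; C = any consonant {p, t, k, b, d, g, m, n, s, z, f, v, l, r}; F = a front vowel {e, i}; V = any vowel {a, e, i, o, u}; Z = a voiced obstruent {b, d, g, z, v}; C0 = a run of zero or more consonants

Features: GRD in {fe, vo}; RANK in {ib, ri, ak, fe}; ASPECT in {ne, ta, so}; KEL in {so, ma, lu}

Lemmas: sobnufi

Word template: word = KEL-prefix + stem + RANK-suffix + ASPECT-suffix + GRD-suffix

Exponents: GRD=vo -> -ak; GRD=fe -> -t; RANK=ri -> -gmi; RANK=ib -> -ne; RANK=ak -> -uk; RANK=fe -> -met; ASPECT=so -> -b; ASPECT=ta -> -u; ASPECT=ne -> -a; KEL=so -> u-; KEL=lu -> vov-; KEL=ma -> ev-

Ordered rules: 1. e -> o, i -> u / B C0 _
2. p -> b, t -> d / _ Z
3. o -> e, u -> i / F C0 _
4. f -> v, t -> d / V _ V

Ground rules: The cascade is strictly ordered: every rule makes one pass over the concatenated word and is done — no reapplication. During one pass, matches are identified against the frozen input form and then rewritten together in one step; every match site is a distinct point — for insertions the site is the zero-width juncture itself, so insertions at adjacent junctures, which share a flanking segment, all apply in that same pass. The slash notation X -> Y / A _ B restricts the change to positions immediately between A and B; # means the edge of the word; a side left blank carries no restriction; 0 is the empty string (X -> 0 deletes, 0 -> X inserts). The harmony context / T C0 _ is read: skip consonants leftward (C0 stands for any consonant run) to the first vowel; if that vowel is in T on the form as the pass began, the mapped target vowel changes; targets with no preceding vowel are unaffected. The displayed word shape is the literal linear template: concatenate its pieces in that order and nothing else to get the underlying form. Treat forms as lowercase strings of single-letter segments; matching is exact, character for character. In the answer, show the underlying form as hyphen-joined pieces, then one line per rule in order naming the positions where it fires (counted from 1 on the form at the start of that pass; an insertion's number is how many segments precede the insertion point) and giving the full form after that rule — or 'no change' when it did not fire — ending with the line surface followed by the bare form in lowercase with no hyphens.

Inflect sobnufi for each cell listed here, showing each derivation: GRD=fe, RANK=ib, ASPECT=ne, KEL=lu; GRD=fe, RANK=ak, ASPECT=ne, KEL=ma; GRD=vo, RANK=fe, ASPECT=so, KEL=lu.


cell GRD=fe, RANK=ib, ASPECT=ne, KEL=lu:
underlying: vov-sobnufi-ne-a-t
1. e -> o, i -> u / B C0 _: fires at position(s) 10: vovsobnufuneat
2. p -> b, t -> d / _ Z: no change
3. o -> e, u -> i / F C0 _: no change
4. f -> v, t -> d / V _ V: fires at position(s) 9: vovsobnuvuneat
surface: vovsobnuvuneat

cell GRD=fe, RANK=ak, ASPECT=ne, KEL=ma:
underlying: ev-sobnufi-uk-a-t
1. e -> o, i -> u / B C0 _: fires at position(s) 9: evsobnufuukat
2. p -> b, t -> d / _ Z: no change
3. o -> e, u -> i / F C0 _: fires at position(s) 4: evsebnufuukat
4. f -> v, t -> d / V _ V: fires at position(s) 8: evsebnuvuukat
surface: evsebnuvuukat

cell GRD=vo, RANK=fe, ASPECT=so, KEL=lu:
underlying: vov-sobnufi-met-b-ak
1. e -> o, i -> u / B C0 _: fires at position(s) 10: vovsobnufumetbak
2. p -> b, t -> d / _ Z: fires at position(s) 13: vovsobnufumedbak
3. o -> e, u -> i / F C0 _: no change
4. f -> v, t -> d / V _ V: fires at position(s) 9: vovsobnuvumedbak
surface: vovsobnuvumedbak


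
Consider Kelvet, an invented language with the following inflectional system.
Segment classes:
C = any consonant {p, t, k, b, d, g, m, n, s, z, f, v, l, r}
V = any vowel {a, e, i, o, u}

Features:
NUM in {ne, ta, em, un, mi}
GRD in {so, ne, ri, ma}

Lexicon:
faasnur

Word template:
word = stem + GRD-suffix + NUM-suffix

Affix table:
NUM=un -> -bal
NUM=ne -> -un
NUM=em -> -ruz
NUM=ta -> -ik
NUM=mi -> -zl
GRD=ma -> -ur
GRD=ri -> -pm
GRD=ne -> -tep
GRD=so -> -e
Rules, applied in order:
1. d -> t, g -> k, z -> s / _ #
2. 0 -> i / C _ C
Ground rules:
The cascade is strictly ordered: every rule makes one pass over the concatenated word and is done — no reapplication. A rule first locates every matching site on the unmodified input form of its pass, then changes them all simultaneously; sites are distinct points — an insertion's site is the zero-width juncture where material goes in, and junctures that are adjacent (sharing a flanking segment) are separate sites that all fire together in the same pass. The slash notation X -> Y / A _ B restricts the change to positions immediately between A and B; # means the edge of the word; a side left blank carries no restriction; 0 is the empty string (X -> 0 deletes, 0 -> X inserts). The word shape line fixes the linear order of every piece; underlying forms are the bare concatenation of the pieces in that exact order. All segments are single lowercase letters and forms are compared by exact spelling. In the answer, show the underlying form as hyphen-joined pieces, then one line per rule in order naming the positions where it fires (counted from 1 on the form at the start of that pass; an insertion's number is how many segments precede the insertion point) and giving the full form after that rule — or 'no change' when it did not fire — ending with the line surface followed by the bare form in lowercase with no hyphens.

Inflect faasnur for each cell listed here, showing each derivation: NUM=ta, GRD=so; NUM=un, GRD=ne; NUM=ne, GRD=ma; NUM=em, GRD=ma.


cell NUM=ta, GRD=so:
underlying: faasnur-e-ik
1. d -> t, g -> k, z -> s / _ #: no change
2. 0 -> i / C _ C: inserts after position(s) 4: faasinureik
surface: faasinureik

cell NUM=un, GRD=ne:
underlying: faasnur-tep-bal
1. d -> t, g -> k, z -> s / _ #: no change
2. 0 -> i / C _ C: inserts after position(s) 4, 7, 10: faasinuritepibal
surface: faasinuritepibal

cell NUM=ne, GRD=ma:
underlying: faasnur-ur-un
1. d -> t, g -> k, z -> s / _ #: no change
2. 0 -> i / C _ C: inserts after position(s) 4: faasinururun
surface: faasinururun

cell NUM=em, GRD=ma:
underlying: faasnur-ur-ruz
1. d -> t, g -> k, z -> s / _ #: fires at position(s) 12: faasnururrus
2. 0 -> i / C _ C: inserts after position(s) 4, 9: faasinururirus
surface: faasinururirus


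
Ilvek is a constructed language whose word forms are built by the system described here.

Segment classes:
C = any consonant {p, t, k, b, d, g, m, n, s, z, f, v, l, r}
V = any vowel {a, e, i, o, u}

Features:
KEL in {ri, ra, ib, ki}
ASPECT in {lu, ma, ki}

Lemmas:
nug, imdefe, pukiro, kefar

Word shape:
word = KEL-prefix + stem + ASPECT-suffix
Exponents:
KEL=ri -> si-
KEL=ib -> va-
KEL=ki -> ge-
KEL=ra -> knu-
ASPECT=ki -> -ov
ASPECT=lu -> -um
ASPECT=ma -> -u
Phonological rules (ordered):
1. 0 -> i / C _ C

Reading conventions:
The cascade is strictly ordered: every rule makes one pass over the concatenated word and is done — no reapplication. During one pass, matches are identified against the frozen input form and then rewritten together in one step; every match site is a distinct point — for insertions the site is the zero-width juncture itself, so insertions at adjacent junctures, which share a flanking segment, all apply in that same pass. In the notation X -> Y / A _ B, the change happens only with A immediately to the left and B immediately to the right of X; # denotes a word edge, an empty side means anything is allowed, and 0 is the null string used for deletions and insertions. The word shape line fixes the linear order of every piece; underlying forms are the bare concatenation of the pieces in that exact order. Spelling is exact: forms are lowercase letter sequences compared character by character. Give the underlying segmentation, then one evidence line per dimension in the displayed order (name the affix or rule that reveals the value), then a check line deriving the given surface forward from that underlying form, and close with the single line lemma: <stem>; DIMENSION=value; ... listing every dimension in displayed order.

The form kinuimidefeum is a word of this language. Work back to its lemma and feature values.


underlying: knu-imdefe-um
KEL=ra - signalled by the affix knu-
ASPECT=lu - signalled by the affix -um
check: knuimdefeum -> kinuimidefeum
lemma: imdefe; KEL=ra; ASPECT=lu


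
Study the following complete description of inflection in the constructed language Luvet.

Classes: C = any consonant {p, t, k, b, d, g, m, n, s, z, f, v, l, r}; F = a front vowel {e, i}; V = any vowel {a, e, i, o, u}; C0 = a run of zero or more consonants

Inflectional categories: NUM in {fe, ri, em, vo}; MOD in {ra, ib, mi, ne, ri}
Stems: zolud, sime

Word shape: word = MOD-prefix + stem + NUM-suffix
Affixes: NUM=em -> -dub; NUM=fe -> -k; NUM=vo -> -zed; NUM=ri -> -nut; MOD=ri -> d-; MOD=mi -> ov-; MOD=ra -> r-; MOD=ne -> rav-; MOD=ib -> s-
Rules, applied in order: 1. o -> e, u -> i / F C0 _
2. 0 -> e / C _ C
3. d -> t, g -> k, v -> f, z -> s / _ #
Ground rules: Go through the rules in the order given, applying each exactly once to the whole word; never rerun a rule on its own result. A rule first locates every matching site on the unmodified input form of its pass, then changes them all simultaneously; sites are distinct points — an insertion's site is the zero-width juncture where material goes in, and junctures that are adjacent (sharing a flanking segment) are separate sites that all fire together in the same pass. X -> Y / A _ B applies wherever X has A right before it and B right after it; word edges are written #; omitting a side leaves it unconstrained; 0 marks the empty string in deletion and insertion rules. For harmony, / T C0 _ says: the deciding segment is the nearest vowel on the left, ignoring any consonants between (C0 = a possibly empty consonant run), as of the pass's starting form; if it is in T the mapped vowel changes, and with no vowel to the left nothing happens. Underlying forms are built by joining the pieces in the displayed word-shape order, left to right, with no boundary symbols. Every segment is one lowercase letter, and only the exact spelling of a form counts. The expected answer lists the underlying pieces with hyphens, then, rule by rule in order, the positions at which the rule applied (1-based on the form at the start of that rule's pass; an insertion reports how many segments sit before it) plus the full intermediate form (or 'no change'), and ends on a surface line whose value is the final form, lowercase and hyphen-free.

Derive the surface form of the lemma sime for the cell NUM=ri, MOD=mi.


underlying: ov-sime-nut
1. o -> e, u -> i / F C0 _: fires at position(s) 8: ovsimenit
2. 0 -> e / C _ C: inserts after position(s) 2: ovesimenit
3. d -> t, g -> k, v -> f, z -> s / _ #: no change
surface: ovesimenit


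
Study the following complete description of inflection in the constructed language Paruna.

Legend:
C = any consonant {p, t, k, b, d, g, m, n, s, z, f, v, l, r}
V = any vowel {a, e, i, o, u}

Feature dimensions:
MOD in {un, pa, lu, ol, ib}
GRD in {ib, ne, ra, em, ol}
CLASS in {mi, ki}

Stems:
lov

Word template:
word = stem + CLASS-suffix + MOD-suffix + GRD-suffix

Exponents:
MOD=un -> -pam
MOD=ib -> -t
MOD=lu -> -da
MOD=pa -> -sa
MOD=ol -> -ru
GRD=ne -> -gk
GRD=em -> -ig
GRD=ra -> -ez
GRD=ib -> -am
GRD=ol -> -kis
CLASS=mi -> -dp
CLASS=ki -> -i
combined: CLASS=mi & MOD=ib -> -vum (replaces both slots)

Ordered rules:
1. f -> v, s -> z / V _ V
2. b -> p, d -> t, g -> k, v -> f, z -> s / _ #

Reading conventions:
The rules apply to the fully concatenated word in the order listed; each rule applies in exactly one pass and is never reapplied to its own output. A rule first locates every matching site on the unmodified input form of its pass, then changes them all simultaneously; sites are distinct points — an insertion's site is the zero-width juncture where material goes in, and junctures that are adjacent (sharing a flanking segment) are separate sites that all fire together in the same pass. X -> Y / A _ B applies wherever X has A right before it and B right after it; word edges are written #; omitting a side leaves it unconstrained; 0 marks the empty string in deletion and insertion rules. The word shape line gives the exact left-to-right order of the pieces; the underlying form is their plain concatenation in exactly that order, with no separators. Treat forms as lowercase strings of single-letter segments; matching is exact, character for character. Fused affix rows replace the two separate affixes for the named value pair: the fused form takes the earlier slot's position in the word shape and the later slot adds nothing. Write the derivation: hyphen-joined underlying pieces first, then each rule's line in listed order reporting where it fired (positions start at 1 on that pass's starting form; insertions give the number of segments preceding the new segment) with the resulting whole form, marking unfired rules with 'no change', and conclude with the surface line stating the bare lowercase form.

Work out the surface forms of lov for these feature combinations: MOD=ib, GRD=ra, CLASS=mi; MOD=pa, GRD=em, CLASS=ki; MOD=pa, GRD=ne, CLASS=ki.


cell MOD=ib, GRD=ra, CLASS=mi:
underlying: lov-vum-ez
1. f -> v, s -> z / V _ V: no change
2. b -> p, d -> t, g -> k, v -> f, z -> s / _ #: fires at position(s) 8: lovvumes
surface: lovvumes

cell MOD=pa, GRD=em, CLASS=ki:
underlying: lov-i-sa-ig
1. f -> v, s -> z / V _ V: fires at position(s) 5: lovizaig
2. b -> p, d -> t, g -> k, v -> f, z -> s / _ #: fires at position(s) 8: lovizaik
surface: lovizaik

cell MOD=pa, GRD=ne, CLASS=ki:
underlying: lov-i-sa-gk
1. f -> v, s -> z / V _ V: fires at position(s) 5: lovizagk
2. b -> p, d -> t, g -> k, v -> f, z -> s / _ #: no change
surface: lovizagk


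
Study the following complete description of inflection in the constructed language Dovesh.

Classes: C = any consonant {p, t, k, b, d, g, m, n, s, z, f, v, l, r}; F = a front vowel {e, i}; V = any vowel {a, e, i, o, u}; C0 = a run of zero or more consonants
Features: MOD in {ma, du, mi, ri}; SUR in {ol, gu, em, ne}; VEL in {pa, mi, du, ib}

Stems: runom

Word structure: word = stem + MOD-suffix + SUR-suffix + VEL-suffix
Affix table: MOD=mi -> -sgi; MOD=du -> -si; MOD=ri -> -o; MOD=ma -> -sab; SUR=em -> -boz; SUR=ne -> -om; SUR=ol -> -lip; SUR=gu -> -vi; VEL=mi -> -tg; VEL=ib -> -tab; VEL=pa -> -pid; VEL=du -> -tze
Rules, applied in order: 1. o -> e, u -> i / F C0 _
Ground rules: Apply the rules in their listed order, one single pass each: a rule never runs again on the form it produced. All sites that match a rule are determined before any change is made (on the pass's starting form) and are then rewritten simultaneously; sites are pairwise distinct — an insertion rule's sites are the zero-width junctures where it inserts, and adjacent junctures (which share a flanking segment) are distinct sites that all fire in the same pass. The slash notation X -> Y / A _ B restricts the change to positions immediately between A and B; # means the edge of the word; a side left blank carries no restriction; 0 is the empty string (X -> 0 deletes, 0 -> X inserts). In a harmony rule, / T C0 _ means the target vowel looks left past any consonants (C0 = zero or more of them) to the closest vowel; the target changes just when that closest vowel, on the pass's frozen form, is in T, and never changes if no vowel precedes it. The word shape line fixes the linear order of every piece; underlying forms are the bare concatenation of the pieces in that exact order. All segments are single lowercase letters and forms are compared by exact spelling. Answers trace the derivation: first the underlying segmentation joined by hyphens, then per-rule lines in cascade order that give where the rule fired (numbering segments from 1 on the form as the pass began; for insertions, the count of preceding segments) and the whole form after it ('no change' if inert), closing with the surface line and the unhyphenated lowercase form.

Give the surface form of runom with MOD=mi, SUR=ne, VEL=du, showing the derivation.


underlying: runom-sgi-om-tze
1. o -> e, u -> i / F C0 _: fires at position(s) 9: runomsgiemtze
surface: runomsgiemtze


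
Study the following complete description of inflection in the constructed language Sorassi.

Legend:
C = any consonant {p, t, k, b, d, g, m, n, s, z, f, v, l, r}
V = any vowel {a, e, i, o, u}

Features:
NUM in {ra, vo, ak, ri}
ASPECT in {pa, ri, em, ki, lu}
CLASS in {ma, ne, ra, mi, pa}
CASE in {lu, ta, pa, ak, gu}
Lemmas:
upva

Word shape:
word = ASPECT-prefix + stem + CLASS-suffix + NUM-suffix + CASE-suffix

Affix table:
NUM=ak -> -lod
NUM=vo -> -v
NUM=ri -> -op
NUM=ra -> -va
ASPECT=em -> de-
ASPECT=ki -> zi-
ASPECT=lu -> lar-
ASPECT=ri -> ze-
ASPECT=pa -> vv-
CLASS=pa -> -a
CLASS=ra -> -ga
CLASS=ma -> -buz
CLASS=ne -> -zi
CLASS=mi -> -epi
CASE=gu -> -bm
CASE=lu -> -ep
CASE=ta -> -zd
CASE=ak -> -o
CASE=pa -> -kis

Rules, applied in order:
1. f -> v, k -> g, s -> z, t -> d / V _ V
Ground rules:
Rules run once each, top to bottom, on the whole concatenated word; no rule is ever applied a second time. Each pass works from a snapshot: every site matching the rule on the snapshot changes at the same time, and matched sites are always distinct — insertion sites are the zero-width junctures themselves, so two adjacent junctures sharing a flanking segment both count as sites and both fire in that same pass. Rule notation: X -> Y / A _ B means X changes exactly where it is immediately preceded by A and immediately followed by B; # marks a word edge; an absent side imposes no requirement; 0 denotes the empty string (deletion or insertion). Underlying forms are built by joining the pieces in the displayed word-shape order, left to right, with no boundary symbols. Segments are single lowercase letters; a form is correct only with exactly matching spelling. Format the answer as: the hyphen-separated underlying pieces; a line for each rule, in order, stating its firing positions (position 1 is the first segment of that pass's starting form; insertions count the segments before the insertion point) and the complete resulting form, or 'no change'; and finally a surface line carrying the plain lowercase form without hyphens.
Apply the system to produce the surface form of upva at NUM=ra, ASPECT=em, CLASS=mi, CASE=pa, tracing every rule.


underlying: de-upva-epi-va-kis
1. f -> v, k -> g, s -> z, t -> d / V _ V: fires at position(s) 12: deupvaepivagis
surface: deupvaepivagis


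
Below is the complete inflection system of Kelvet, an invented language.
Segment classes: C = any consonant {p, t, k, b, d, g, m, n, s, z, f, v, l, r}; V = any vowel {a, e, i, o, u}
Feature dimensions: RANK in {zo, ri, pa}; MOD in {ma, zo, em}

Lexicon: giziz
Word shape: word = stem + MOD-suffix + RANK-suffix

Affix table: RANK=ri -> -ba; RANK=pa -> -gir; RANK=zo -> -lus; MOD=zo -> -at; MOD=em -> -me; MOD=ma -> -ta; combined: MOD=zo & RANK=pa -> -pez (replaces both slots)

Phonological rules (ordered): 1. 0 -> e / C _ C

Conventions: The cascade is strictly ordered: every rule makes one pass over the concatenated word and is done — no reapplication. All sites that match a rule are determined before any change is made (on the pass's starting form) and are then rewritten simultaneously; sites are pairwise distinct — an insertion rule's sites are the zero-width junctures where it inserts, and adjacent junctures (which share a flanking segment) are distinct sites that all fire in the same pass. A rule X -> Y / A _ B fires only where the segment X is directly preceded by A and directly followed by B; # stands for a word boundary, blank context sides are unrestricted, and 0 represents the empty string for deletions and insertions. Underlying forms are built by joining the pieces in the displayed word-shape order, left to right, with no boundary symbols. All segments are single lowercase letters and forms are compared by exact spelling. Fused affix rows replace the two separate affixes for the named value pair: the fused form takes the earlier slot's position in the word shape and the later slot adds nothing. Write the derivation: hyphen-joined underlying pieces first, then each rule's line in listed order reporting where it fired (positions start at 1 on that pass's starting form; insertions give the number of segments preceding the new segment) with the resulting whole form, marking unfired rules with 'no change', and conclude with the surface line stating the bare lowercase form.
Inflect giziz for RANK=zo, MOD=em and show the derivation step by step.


underlying: giziz-me-lus
1. 0 -> e / C _ C: inserts after position(s) 5: gizizemelus
surface: gizizemelus


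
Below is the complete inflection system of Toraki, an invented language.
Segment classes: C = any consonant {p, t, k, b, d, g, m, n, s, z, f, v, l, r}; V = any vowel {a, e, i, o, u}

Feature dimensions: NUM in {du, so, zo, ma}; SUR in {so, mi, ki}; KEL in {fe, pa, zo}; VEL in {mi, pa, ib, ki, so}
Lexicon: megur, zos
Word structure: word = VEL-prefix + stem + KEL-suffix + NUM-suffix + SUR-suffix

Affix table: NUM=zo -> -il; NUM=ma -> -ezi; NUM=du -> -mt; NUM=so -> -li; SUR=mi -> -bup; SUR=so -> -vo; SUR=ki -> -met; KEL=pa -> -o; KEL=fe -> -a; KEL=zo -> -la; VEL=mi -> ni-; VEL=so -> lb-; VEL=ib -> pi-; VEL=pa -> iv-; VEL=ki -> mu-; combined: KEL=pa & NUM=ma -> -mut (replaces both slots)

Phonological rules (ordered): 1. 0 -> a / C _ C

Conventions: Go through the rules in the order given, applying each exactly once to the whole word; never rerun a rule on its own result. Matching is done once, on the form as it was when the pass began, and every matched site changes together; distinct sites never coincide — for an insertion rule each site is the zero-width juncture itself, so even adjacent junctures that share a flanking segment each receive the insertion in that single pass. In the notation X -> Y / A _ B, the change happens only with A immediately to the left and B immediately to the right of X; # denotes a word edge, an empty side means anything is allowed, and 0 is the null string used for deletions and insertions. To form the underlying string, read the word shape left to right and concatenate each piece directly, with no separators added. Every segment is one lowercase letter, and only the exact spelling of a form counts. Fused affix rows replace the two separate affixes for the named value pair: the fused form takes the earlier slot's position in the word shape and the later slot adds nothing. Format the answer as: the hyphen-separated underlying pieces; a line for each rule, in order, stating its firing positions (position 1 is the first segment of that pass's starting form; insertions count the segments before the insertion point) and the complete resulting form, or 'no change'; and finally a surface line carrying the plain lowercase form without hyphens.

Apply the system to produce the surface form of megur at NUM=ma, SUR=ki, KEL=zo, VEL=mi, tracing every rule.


underlying: ni-megur-la-ezi-met
1. 0 -> a / C _ C: inserts after position(s) 7: nimeguralaezimet
surface: nimeguralaezimet


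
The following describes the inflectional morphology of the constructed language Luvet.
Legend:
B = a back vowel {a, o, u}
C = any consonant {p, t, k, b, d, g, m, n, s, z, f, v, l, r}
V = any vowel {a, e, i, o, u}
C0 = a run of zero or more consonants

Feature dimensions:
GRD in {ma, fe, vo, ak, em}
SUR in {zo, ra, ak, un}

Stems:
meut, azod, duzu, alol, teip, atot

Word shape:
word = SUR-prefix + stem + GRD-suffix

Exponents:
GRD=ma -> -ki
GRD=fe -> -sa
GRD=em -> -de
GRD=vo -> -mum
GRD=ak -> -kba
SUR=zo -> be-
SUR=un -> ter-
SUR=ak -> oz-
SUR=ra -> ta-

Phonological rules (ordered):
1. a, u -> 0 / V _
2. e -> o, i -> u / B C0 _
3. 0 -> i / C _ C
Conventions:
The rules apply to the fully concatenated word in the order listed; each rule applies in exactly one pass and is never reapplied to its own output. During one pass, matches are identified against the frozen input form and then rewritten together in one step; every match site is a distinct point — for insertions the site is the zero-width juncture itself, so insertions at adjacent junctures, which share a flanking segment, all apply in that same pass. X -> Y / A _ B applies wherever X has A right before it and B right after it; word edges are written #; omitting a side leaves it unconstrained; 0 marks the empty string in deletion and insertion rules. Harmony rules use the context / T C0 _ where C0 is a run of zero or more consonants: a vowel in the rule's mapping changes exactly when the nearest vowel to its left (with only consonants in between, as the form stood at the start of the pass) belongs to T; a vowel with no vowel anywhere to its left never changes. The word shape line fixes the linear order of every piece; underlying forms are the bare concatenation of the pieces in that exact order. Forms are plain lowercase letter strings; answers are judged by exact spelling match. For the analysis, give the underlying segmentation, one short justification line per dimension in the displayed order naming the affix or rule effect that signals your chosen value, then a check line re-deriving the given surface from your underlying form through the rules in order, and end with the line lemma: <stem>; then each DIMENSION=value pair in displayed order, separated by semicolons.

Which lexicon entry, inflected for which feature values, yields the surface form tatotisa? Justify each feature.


underlying: ta-atot-sa
GRD=fe - signalled by the affix -sa
SUR=ra - signalled by the affix ta-
check: taatotsa -> tatotsa -> tatotsa -> tatotisa
lemma: atot; GRD=fe; SUR=ra


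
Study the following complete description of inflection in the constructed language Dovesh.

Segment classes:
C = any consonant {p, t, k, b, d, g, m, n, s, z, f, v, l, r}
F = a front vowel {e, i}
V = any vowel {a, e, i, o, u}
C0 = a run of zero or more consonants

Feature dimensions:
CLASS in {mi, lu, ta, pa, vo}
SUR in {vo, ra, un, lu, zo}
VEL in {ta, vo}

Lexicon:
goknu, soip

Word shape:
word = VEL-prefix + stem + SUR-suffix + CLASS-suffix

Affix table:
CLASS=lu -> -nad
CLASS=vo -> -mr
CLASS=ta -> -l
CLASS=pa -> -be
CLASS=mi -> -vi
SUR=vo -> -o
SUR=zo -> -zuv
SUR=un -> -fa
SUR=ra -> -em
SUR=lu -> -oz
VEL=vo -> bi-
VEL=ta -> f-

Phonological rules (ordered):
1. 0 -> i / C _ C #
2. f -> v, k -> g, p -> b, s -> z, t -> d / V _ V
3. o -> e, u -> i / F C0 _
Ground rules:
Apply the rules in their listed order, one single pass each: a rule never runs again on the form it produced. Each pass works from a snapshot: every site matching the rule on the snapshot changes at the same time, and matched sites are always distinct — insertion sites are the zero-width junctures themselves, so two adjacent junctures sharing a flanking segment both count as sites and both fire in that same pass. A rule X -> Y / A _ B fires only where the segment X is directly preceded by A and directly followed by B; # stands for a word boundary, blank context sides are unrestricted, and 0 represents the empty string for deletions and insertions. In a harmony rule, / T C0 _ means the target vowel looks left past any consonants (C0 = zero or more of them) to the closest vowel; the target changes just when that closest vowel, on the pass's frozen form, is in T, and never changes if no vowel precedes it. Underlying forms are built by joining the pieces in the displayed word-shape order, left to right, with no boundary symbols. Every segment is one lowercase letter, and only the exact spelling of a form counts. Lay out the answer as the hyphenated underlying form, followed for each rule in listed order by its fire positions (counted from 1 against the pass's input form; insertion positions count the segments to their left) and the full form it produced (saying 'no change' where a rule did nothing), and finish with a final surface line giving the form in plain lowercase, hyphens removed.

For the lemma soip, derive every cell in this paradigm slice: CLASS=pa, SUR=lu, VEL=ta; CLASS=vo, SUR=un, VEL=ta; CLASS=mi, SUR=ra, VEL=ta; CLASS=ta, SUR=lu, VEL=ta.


cell CLASS=pa, SUR=lu, VEL=ta:
underlying: f-soip-oz-be
1. 0 -> i / C _ C #: no change
2. f -> v, k -> g, p -> b, s -> z, t -> d / V _ V: fires at position(s) 5: fsoibozbe
3. o -> e, u -> i / F C0 _: fires at position(s) 6: fsoibezbe
surface: fsoibezbe

cell CLASS=vo, SUR=un, VEL=ta:
underlying: f-soip-fa-mr
1. 0 -> i / C _ C #: inserts after position(s) 8: fsoipfamir
2. f -> v, k -> g, p -> b, s -> z, t -> d / V _ V: no change
3. o -> e, u -> i / F C0 _: no change
surface: fsoipfamir

cell CLASS=mi, SUR=ra, VEL=ta:
underlying: f-soip-em-vi
1. 0 -> i / C _ C #: no change
2. f -> v, k -> g, p -> b, s -> z, t -> d / V _ V: fires at position(s) 5: fsoibemvi
3. o -> e, u -> i / F C0 _: no change
surface: fsoibemvi

cell CLASS=ta, SUR=lu, VEL=ta:
underlying: f-soip-oz-l
1. 0 -> i / C _ C #: inserts after position(s) 7: fsoipozil
2. f -> v, k -> g, p -> b, s -> z, t -> d / V _ V: fires at position(s) 5: fsoibozil
3. o -> e, u -> i / F C0 _: fires at position(s) 6: fsoibezil
surface: fsoibezil


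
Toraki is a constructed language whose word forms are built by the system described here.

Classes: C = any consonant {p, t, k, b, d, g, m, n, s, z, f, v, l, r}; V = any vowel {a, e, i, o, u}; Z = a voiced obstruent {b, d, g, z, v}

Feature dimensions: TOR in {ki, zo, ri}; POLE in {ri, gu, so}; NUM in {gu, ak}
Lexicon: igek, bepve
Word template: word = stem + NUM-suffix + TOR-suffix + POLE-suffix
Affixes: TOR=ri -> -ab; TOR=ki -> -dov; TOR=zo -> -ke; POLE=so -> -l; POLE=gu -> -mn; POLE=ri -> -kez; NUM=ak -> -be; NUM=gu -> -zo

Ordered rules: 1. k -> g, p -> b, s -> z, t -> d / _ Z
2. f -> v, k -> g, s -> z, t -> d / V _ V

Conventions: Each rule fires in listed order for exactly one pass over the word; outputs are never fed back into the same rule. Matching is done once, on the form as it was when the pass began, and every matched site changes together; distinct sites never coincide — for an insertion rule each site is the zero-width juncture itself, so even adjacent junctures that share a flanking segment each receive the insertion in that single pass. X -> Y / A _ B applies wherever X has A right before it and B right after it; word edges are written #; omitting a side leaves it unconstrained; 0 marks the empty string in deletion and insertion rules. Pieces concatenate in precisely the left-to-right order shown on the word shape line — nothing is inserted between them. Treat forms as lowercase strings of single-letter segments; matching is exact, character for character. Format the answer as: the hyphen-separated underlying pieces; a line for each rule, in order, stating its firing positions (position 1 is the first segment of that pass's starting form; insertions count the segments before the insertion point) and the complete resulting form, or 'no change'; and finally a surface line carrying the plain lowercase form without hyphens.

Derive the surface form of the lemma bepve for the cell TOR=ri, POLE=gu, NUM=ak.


underlying: bepve-be-ab-mn
1. k -> g, p -> b, s -> z, t -> d / _ Z: fires at position(s) 3: bebvebeabmn
2. f -> v, k -> g, s -> z, t -> d / V _ V: no change
surface: bebvebeabmn


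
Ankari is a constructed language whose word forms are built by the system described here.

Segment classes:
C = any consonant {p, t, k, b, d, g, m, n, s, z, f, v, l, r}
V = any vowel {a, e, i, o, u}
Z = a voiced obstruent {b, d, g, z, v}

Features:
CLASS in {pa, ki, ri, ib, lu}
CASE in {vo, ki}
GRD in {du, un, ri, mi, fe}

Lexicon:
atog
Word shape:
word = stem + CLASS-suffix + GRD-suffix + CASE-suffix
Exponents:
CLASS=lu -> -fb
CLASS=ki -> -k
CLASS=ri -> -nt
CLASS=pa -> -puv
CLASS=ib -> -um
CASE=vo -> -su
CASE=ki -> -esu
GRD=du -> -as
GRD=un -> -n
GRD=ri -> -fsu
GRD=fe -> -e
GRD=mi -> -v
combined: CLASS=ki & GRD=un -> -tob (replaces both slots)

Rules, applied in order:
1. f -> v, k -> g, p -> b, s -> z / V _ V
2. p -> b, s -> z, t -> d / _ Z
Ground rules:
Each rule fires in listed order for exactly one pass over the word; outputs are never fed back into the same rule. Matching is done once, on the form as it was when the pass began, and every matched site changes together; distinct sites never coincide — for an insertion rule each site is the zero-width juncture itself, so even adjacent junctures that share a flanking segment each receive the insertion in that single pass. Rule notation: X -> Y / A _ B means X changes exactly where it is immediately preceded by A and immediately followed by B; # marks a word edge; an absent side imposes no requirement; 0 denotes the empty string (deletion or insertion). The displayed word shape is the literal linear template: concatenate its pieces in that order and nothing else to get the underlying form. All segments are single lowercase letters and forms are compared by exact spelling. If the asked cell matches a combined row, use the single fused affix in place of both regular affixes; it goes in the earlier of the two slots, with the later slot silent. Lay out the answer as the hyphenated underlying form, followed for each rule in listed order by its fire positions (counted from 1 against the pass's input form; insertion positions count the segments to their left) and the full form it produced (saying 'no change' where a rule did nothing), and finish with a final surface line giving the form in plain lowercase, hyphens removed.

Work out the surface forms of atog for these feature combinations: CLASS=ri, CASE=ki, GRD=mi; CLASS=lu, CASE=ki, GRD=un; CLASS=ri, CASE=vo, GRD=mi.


cell CLASS=ri, CASE=ki, GRD=mi:
underlying: atog-nt-v-esu
1. f -> v, k -> g, p -> b, s -> z / V _ V: fires at position(s) 9: atogntvezu
2. p -> b, s -> z, t -> d / _ Z: fires at position(s) 6: atogndvezu
surface: atogndvezu

cell CLASS=lu, CASE=ki, GRD=un:
underlying: atog-fb-n-esu
1. f -> v, k -> g, p -> b, s -> z / V _ V: fires at position(s) 9: atogfbnezu
2. p -> b, s -> z, t -> d / _ Z: no change
surface: atogfbnezu

cell CLASS=ri, CASE=vo, GRD=mi:
underlying: atog-nt-v-su
1. f -> v, k -> g, p -> b, s -> z / V _ V: no change
2. p -> b, s -> z, t -> d / _ Z: fires at position(s) 6: atogndvsu
surface: atogndvsu


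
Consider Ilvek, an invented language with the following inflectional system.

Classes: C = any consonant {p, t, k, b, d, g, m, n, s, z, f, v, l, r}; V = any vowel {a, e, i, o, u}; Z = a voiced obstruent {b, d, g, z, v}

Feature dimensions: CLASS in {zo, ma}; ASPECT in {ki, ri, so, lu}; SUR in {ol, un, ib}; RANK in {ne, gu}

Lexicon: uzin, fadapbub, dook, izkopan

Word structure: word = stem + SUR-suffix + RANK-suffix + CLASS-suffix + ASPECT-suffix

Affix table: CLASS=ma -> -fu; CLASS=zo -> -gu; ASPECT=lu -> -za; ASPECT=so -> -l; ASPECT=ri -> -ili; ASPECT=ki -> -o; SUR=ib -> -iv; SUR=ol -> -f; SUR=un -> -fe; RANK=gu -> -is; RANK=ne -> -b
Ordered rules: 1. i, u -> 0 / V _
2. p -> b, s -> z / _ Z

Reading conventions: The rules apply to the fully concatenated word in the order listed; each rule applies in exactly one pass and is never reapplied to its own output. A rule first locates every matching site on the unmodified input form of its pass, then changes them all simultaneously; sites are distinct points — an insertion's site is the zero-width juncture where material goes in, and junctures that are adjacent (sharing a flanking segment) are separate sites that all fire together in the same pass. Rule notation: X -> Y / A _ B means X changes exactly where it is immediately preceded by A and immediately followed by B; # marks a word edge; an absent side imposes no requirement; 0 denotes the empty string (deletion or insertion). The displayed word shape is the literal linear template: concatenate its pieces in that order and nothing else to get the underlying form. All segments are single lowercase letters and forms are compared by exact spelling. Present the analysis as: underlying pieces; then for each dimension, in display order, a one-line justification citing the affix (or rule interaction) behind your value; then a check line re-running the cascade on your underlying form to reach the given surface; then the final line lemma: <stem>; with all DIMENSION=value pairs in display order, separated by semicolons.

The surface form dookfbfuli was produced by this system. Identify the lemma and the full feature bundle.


underlying: dook-f-b-fu-ili
CLASS=ma - signalled by the affix -fu
ASPECT=ri - signalled by the affix -ili
SUR=ol - signalled by the affix -f
RANK=ne - signalled by the affix -b
check: dookfbfuili -> dookfbfuli -> dookfbfuli
lemma: dook; CLASS=ma; ASPECT=ri; SUR=ol; RANK=ne


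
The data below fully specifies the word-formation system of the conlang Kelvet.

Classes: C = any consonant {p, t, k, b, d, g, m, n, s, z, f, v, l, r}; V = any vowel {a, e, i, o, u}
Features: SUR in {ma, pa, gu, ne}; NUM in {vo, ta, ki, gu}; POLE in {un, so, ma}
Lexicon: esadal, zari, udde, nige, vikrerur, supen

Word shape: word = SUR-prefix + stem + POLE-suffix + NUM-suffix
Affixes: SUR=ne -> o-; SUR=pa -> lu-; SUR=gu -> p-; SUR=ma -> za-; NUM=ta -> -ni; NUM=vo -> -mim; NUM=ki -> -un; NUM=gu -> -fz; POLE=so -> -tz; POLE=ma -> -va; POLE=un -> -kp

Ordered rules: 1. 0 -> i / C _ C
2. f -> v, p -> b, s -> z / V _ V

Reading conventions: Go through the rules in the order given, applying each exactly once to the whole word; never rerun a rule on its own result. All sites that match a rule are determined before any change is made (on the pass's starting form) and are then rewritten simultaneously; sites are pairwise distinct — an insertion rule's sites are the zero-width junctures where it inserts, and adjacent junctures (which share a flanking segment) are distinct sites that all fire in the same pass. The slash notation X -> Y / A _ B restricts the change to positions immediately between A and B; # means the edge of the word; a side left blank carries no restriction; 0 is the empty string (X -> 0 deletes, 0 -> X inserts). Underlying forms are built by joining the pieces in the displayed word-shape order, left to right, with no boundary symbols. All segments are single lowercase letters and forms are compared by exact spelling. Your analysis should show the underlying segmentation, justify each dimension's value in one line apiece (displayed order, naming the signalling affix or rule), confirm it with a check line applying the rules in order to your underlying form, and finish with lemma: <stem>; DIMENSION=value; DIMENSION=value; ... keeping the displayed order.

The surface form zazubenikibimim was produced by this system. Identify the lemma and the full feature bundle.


underlying: za-supen-kp-mim
SUR=ma - signalled by the affix za-
NUM=vo - signalled by the affix -mim
POLE=un - signalled by the affix -kp
check: zasupenkpmim -> zasupenikipimim -> zazubenikibimim
lemma: supen; SUR=ma; NUM=vo; POLE=un


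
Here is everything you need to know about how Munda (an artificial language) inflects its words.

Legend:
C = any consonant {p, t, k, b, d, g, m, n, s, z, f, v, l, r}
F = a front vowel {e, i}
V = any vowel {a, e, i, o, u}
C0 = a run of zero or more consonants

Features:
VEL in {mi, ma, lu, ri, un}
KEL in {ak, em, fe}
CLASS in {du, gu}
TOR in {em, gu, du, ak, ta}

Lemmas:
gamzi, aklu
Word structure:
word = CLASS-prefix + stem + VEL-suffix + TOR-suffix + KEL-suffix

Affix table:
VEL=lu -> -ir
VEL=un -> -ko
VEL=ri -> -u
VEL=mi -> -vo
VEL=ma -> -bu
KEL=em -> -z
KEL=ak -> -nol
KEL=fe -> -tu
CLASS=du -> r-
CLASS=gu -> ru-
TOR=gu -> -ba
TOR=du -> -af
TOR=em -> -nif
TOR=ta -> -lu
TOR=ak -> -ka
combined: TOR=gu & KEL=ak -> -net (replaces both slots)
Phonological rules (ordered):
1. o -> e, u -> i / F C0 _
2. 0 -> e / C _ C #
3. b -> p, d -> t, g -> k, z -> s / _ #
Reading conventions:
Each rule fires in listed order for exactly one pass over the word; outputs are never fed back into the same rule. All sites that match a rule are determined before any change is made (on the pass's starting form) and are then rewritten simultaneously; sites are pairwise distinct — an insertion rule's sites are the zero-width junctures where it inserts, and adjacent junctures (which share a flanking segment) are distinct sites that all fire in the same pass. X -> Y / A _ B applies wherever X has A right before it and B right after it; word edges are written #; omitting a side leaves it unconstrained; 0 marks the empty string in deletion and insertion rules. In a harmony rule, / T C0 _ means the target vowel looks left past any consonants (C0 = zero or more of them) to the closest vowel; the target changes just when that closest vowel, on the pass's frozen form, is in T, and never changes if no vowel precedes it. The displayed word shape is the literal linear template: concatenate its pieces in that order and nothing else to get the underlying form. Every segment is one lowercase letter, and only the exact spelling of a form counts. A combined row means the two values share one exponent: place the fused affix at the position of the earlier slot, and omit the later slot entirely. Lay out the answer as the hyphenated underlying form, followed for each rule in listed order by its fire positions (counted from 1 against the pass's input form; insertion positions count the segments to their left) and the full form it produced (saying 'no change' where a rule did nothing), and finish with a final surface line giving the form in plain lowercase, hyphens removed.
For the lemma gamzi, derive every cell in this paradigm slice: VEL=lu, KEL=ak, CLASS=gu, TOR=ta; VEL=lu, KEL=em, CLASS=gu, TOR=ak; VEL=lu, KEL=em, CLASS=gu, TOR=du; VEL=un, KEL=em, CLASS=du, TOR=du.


cell VEL=lu, KEL=ak, CLASS=gu, TOR=ta:
underlying: ru-gamzi-ir-lu-nol
1. o -> e, u -> i / F C0 _: fires at position(s) 11: rugamziirlinol
2. 0 -> e / C _ C #: no change
3. b -> p, d -> t, g -> k, z -> s / _ #: no change
surface: rugamziirlinol

cell VEL=lu, KEL=em, CLASS=gu, TOR=ak:
underlying: ru-gamzi-ir-ka-z
1. o -> e, u -> i / F C0 _: no change
2. 0 -> e / C _ C #: no change
3. b -> p, d -> t, g -> k, z -> s / _ #: fires at position(s) 12: rugamziirkas
surface: rugamziirkas

cell VEL=lu, KEL=em, CLASS=gu, TOR=du:
underlying: ru-gamzi-ir-af-z
1. o -> e, u -> i / F C0 _: no change
2. 0 -> e / C _ C #: inserts after position(s) 11: rugamziirafez
3. b -> p, d -> t, g -> k, z -> s / _ #: fires at position(s) 13: rugamziirafes
surface: rugamziirafes

cell VEL=un, KEL=em, CLASS=du, TOR=du:
underlying: r-gamzi-ko-af-z
1. o -> e, u -> i / F C0 _: fires at position(s) 8: rgamzikeafz
2. 0 -> e / C _ C #: inserts after position(s) 10: rgamzikeafez
3. b -> p, d -> t, g -> k, z -> s / _ #: fires at position(s) 12: rgamzikeafes
surface: rgamzikeafes
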